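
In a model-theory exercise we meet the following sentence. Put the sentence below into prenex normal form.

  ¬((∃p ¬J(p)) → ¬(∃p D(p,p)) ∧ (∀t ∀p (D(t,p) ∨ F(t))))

First replace A → B with ¬A ∨ B.
  ¬(¬(∃p ¬J(p)) ∨ ¬(∃p D(p,p)) ∧ (∀t ∀p (D(t,p) ∨ F(t))))
Drive negations inward (¬∀x A ≡ ∃x ¬A, ¬∃x A ≡ ∀x ¬A, De Morgan for ∧/∨):
  (∃p ¬J(p)) ∧ ((∃p D(p,p)) ∨ (∃t ∃p (¬D(t,p) ∧ ¬F(t))))
Rename bound variables to avoid capture: p↦u1, p↦x1.
  (∃p ¬J(p)) ∧ ((∃u1 D(u1,u1)) ∨ (∃t ∃x1 (¬D(t,x1) ∧ ¬F(t))))
Finally move all quantifiers to the prefix:
  ∃p ∃u1 ∃t ∃x1 (¬J(p) ∧ (D(u1,u1) ∨ ¬D(t,x1) ∧ ¬F(t)))

∃p ∃u1 ∃t ∃x1 (¬J(p) ∧ (D(u1,u1) ∨ ¬D(t,x1) ∧ ¬F(t)))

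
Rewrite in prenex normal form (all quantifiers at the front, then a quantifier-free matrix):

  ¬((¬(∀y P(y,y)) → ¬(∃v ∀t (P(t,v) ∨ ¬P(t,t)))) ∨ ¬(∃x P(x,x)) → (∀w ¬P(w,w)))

∀y ∀v ∃t ∀x ∃w ((P(y,y) ∨ ¬P(t,v) ∧ P(t,t) ∨ ¬P(x,x)) ∧ P(w,w))

Rewrite implications/biconditionals: A → B as ¬A ∨ B.
  ¬(¬(¬¬(∀y P(y,y)) ∨ ¬(∃v ∀t (P(t,v) ∨ ¬P(t,t))) ∨ ¬(∃x P(x,x))) ∨ (∀w ¬P(w,w)))
Drive negations inward (¬∀x A ≡ ∃x ¬A, ¬∃x A ≡ ∀x ¬A, De Morgan for ∧/∨):
  ((∀y P(y,y)) ∨ (∀v ∃t (¬P(t,v) ∧ P(t,t))) ∨ (∀x ¬P(x,x))) ∧ (∃w P(w,w))
Extract every quantifier outward, since the variables are now distinct and don't occur free across branches:
  ∀y ∀v ∃t ∀x ∃w ((P(y,y) ∨ ¬P(t,v) ∧ P(t,t) ∨ ¬P(x,x)) ∧ P(w,w))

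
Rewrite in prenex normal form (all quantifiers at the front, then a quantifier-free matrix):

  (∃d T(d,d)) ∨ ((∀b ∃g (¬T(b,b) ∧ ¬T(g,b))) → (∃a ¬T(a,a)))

Rewrite implications/biconditionals: A → B as ¬A ∨ B.
  (∃d T(d,d)) ∨ ¬(∀b ∃g (¬T(b,b) ∧ ¬T(g,b))) ∨ (∃a ¬T(a,a))
Push ¬ through the quantifiers and connectives to reach negation normal form:
  (∃d T(d,d)) ∨ (∃b ∀g (T(b,b) ∨ T(g,b))) ∨ (∃a ¬T(a,a))
All bound variables are already distinct, so no renaming is needed.
Pull the quantifiers to the front (each side's bound variable is not free in the other side):
  ∃d ∃b ∀g ∃a (T(d,d) ∨ T(b,b) ∨ T(g,b) ∨ ¬T(a,a))

∃d ∃b ∀g ∃a (T(d,d) ∨ T(b,b) ∨ T(g,b) ∨ ¬T(a,a))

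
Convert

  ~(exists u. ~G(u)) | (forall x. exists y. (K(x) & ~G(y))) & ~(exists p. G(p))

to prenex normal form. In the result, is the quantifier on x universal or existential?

Push ¬ through the quantifiers and connectives to reach negation normal form:
  (forall u. G(u)) | (forall x. exists y. (K(x) & ~G(y))) & (forall p. ~G(p))
All bound variables are already distinct, so no renaming is needed.
Pull the quantifiers to the front (each side's bound variable is not free in the other side):
  forall u. forall x. exists y. forall p. (G(u) | K(x) & ~G(y) & ~G(p))
The quantifier forall x sits under an even number of negations, so it remains universal.

universal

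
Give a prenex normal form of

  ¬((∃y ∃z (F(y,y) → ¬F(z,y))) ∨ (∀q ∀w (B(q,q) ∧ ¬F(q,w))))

Rewrite implications/biconditionals: A → B as ¬A ∨ B.
  ¬((∃y ∃z (¬F(y,y) ∨ ¬F(z,y))) ∨ (∀q ∀w (B(q,q) ∧ ¬F(q,w))))
Push ¬ through the quantifiers and connectives to reach negation normal form:
  (∀y ∀z (F(y,y) ∧ F(z,y))) ∧ (∃q ∃w (¬B(q,q) ∨ F(q,w)))
All bound variables are already distinct, so no renaming is needed.
Extract every quantifier outward, since the variables are now distinct and don't occur free across branches:
  ∀y ∀z ∃q ∃w (F(y,y) ∧ F(z,y) ∧ (¬B(q,q) ∨ F(q,w)))

∀y ∀z ∃q ∃w (F(y,y) ∧ F(z,y) ∧ (¬B(q,q) ∨ F(q,w)))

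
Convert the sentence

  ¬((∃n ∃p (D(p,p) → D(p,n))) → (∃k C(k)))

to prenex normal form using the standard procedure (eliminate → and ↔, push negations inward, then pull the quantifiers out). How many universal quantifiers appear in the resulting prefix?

1

Rewrite implications/biconditionals: A → B as ¬A ∨ B.
  ¬(¬(∃n ∃p (¬D(p,p) ∨ D(p,n))) ∨ (∃k C(k)))
Drive negations inward (¬∀x A ≡ ∃x ¬A, ¬∃x A ≡ ∀x ¬A, De Morgan for ∧/∨):
  (∃n ∃p (¬D(p,p) ∨ D(p,n))) ∧ (∀k ¬C(k))
Extract every quantifier outward, since the variables are now distinct and don't occur free across branches:
  ∃n ∃p ∀k ((¬D(p,p) ∨ D(p,n)) ∧ ¬C(k))
The prefix is ∃n ∃p ∀k: 1 universal, 2 existential.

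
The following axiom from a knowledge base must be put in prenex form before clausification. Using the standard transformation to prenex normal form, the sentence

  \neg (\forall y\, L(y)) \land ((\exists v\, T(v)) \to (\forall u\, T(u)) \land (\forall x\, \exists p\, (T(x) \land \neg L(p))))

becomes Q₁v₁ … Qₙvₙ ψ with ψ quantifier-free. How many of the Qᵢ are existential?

2

Eliminate → and ↔ using ¬ and ∨.
  \neg (\forall y\, L(y)) \land (\neg (\exists v\, T(v)) \lor (\forall u\, T(u)) \land (\forall x\, \exists p\, (T(x) \land \neg L(p))))
Push ¬ through the quantifiers and connectives to reach negation normal form:
  (\exists y\, \neg L(y)) \land ((\forall v\, \neg T(v)) \lor (\forall u\, T(u)) \land (\forall x\, \exists p\, (T(x) \land \neg L(p))))
Extract every quantifier outward, since the variables are now distinct and don't occur free across branches:
  \exists y\, \forall v\, \forall u\, \forall x\, \exists p\, (\neg L(y) \land (\neg T(v) \lor T(u) \land T(x) \land \neg L(p)))
The prefix is \exists y \forall v \forall u \forall x \exists p: 3 universal, 2 existential.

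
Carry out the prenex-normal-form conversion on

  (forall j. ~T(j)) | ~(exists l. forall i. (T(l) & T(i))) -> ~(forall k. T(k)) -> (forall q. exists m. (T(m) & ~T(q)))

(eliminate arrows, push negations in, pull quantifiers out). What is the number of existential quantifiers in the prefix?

Rewrite implications/biconditionals: A → B as ¬A ∨ B.
  ~((forall j. ~T(j)) | ~(exists l. forall i. (T(l) & T(i)))) | ~~(forall k. T(k)) | (forall q. exists m. (T(m) & ~T(q)))
Push ¬ through the quantifiers and connectives to reach negation normal form:
  (exists j. T(j)) & (exists l. forall i. (T(l) & T(i))) | (forall k. T(k)) | (forall q. exists m. (T(m) & ~T(q)))
Finally move all quantifiers to the prefix:
  exists j. exists l. forall i. forall k. forall q. exists m. (T(j) & T(l) & T(i) | T(k) | T(m) & ~T(q))
The prefix is exists j exists l forall i forall k forall q exists m: 3 universal, 3 existential.

3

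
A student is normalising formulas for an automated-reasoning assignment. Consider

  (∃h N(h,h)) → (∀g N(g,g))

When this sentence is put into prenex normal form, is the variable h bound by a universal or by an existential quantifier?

Rewrite implications/biconditionals: A → B as ¬A ∨ B.
  ¬(∃h N(h,h)) ∨ (∀g N(g,g))
Push ¬ through the quantifiers and connectives to reach negation normal form:
  (∀h ¬N(h,h)) ∨ (∀g N(g,g))
All bound variables are already distinct, so no renaming is needed.
Pull the quantifiers to the front (each side's bound variable is not free in the other side):
  ∀h ∀g (¬N(h,h) ∨ N(g,g))
The quantifier ∃h sits under an odd number of negations (counting the antecedent side of each →), so it flips to ∀h.

universal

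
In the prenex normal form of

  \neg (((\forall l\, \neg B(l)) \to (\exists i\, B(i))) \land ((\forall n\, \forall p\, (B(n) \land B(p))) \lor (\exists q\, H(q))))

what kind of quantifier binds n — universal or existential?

existential

First replace A → B with ¬A ∨ B.
  \neg ((\neg (\forall l\, \neg B(l)) \lor (\exists i\, B(i))) \land ((\forall n\, \forall p\, (B(n) \land B(p))) \lor (\exists q\, H(q))))
Push ¬ through the quantifiers and connectives to reach negation normal form:
  (\forall l\, \neg B(l)) \land (\forall i\, \neg B(i)) \lor (\exists n\, \exists p\, (\neg B(n) \lor \neg B(p))) \land (\forall q\, \neg H(q))
All bound variables are already distinct, so no renaming is needed.
Finally move all quantifiers to the prefix:
  \forall l\, \forall i\, \exists n\, \exists p\, \forall q\, (\neg B(l) \land \neg B(i) \lor (\neg B(n) \lor \neg B(p)) \land \neg H(q))
The quantifier \forall n sits under an odd number of negations (counting the antecedent side of each →), so it flips to \exists n.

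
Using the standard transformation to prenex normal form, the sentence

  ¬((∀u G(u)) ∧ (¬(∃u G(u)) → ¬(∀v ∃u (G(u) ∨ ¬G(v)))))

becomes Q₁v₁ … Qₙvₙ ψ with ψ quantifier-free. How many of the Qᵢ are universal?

First replace A → B with ¬A ∨ B.
  ¬((∀u G(u)) ∧ (¬¬(∃u G(u)) ∨ ¬(∀v ∃u (G(u) ∨ ¬G(v)))))
Drive negations inward (¬∀x A ≡ ∃x ¬A, ¬∃x A ≡ ∀x ¬A, De Morgan for ∧/∨):
  (∃u ¬G(u)) ∨ (∀u ¬G(u)) ∧ (∀v ∃u (G(u) ∨ ¬G(v)))
Rename bound variables to avoid capture: u↦y, u↦w.
  (∃u ¬G(u)) ∨ (∀y ¬G(y)) ∧ (∀v ∃w (G(w) ∨ ¬G(v)))
Finally move all quantifiers to the prefix:
  ∃u ∀y ∀v ∃w (¬G(u) ∨ ¬G(y) ∧ (G(w) ∨ ¬G(v)))
The prefix is ∃u ∀y ∀v ∃w: 2 universal, 2 existential.

2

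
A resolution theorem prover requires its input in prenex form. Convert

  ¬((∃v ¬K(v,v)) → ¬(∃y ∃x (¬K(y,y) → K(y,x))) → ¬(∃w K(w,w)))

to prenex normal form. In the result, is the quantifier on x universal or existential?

First replace A → B with ¬A ∨ B.
  ¬(¬(∃v ¬K(v,v)) ∨ ¬¬(∃y ∃x (¬¬K(y,y) ∨ K(y,x))) ∨ ¬(∃w K(w,w)))
Move each ¬ inward, flipping quantifiers it crosses:
  (∃v ¬K(v,v)) ∧ (∀y ∀x (¬K(y,y) ∧ ¬K(y,x))) ∧ (∃w K(w,w))
All bound variables are already distinct, so no renaming is needed.
Finally move all quantifiers to the prefix:
  ∃v ∀y ∀x ∃w (¬K(v,v) ∧ ¬K(y,y) ∧ ¬K(y,x) ∧ K(w,w))
The quantifier ∃x sits under an odd number of negations (counting the antecedent side of each →), so it flips to ∀x.

universal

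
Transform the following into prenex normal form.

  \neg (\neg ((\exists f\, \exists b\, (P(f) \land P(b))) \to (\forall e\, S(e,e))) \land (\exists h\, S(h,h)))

Eliminate → and ↔ using ¬ and ∨.
  \neg (\neg (\neg (\exists f\, \exists b\, (P(f) \land P(b))) \lor (\forall e\, S(e,e))) \land (\exists h\, S(h,h)))
Move each ¬ inward, flipping quantifiers it crosses:
  (\forall f\, \forall b\, (\neg P(f) \lor \neg P(b))) \lor (\forall e\, S(e,e)) \lor (\forall h\, \neg S(h,h))
All bound variables are already distinct, so no renaming is needed.
Extract every quantifier outward, since the variables are now distinct and don't occur free across branches:
  \forall f\, \forall b\, \forall e\, \forall h\, (\neg P(f) \lor \neg P(b) \lor S(e,e) \lor \neg S(h,h))

\forall f\, \forall b\, \forall e\, \forall h\, (\neg P(f) \lor \neg P(b) \lor S(e,e) \lor \neg S(h,h))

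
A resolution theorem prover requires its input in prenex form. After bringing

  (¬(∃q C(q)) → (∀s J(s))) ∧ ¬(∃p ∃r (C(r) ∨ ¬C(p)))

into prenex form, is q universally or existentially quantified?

existential

Eliminate → and ↔ using ¬ and ∨.
  (¬¬(∃q C(q)) ∨ (∀s J(s))) ∧ ¬(∃p ∃r (C(r) ∨ ¬C(p)))
Drive negations inward (¬∀x A ≡ ∃x ¬A, ¬∃x A ≡ ∀x ¬A, De Morgan for ∧/∨):
  ((∃q C(q)) ∨ (∀s J(s))) ∧ (∀p ∀r (¬C(r) ∧ C(p)))
Extract every quantifier outward, since the variables are now distinct and don't occur free across branches:
  ∃q ∀s ∀p ∀r ((C(q) ∨ J(s)) ∧ ¬C(r) ∧ C(p))
The quantifier ∃q sits under an even number of negations (counting the antecedent side of each →), so it remains existential.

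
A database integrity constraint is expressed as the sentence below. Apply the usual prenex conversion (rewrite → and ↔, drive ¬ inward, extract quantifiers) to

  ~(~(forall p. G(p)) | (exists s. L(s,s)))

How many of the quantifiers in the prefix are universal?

Drive negations inward (¬∀x A ≡ ∃x ¬A, ¬∃x A ≡ ∀x ¬A, De Morgan for ∧/∨):
  (forall p. G(p)) & (forall s. ~L(s,s))
All bound variables are already distinct, so no renaming is needed.
Pull the quantifiers to the front (each side's bound variable is not free in the other side):
  forall p. forall s. (G(p) & ~L(s,s))
The prefix is forall p forall s: 2 universal, 0 existential.

2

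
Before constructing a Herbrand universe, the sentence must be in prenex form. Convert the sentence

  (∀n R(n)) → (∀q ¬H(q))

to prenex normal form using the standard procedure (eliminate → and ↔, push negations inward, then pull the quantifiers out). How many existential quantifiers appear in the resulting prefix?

1

Eliminate → and ↔ using ¬ and ∨.
  ¬(∀n R(n)) ∨ (∀q ¬H(q))
Move each ¬ inward, flipping quantifiers it crosses:
  (∃n ¬R(n)) ∨ (∀q ¬H(q))
All bound variables are already distinct, so no renaming is needed.
Pull the quantifiers to the front (each side's bound variable is not free in the other side):
  ∃n ∀q (¬R(n) ∨ ¬H(q))
The prefix is ∃n ∀q: 1 universal, 1 existential.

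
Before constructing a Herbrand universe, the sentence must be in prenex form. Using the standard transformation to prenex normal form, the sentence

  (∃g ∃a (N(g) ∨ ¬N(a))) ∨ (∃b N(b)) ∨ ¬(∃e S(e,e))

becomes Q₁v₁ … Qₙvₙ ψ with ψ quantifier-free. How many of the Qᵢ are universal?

1

Move each ¬ inward, flipping quantifiers it crosses:
  (∃g ∃a (N(g) ∨ ¬N(a))) ∨ (∃b N(b)) ∨ (∀e ¬S(e,e))
Extract every quantifier outward, since the variables are now distinct and don't occur free across branches:
  ∃g ∃a ∃b ∀e (N(g) ∨ ¬N(a) ∨ N(b) ∨ ¬S(e,e))
The prefix is ∃g ∃a ∃b ∀e: 1 universal, 3 existential.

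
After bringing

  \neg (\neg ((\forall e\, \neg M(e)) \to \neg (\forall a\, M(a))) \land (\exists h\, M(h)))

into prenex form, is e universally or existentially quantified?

First replace A → B with ¬A ∨ B.
  \neg (\neg (\neg (\forall e\, \neg M(e)) \lor \neg (\forall a\, M(a))) \land (\exists h\, M(h)))
Drive negations inward (¬∀x A ≡ ∃x ¬A, ¬∃x A ≡ ∀x ¬A, De Morgan for ∧/∨):
  (\exists e\, M(e)) \lor (\exists a\, \neg M(a)) \lor (\forall h\, \neg M(h))
All bound variables are already distinct, so no renaming is needed.
Pull the quantifiers to the front (each side's bound variable is not free in the other side):
  \exists e\, \exists a\, \forall h\, (M(e) \lor \neg M(a) \lor \neg M(h))
The quantifier \forall e sits under an odd number of negations (counting the antecedent side of each →), so it flips to \exists e.

existential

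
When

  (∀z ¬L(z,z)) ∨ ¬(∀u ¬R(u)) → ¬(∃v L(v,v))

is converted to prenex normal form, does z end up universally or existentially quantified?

First replace A → B with ¬A ∨ B.
  ¬((∀z ¬L(z,z)) ∨ ¬(∀u ¬R(u))) ∨ ¬(∃v L(v,v))
Push ¬ through the quantifiers and connectives to reach negation normal form:
  (∃z L(z,z)) ∧ (∀u ¬R(u)) ∨ (∀v ¬L(v,v))
Finally move all quantifiers to the prefix:
  ∃z ∀u ∀v (L(z,z) ∧ ¬R(u) ∨ ¬L(v,v))
The quantifier ∀z sits under an odd number of negations (counting the antecedent side of each →), so it flips to ∃z.

existential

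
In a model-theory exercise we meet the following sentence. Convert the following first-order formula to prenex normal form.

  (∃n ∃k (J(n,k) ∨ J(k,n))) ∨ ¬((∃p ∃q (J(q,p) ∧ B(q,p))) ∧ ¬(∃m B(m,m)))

Move each ¬ inward, flipping quantifiers it crosses:
  (∃n ∃k (J(n,k) ∨ J(k,n))) ∨ (∀p ∀q (¬J(q,p) ∨ ¬B(q,p))) ∨ (∃m B(m,m))
Extract every quantifier outward, since the variables are now distinct and don't occur free across branches:
  ∃n ∃k ∀p ∀q ∃m (J(n,k) ∨ J(k,n) ∨ ¬J(q,p) ∨ ¬B(q,p) ∨ B(m,m))

∃n ∃k ∀p ∀q ∃m (J(n,k) ∨ J(k,n) ∨ ¬J(q,p) ∨ ¬B(q,p) ∨ B(m,m))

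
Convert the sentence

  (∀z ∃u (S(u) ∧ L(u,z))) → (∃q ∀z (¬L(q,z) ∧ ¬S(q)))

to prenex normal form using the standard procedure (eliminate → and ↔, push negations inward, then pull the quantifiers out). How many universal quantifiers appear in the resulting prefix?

2

First replace A → B with ¬A ∨ B.
  ¬(∀z ∃u (S(u) ∧ L(u,z))) ∨ (∃q ∀z (¬L(q,z) ∧ ¬S(q)))
Push ¬ through the quantifiers and connectives to reach negation normal form:
  (∃z ∀u (¬S(u) ∨ ¬L(u,z))) ∨ (∃q ∀z (¬L(q,z) ∧ ¬S(q)))
Rename bound variables to avoid capture: z↦w1.
  (∃z ∀u (¬S(u) ∨ ¬L(u,z))) ∨ (∃q ∀w1 (¬L(q,w1) ∧ ¬S(q)))
Pull the quantifiers to the front (each side's bound variable is not free in the other side):
  ∃z ∀u ∃q ∀w1 (¬S(u) ∨ ¬L(u,z) ∨ ¬L(q,w1) ∧ ¬S(q))
The prefix is ∃z ∀u ∃q ∀w1: 2 universal, 2 existential.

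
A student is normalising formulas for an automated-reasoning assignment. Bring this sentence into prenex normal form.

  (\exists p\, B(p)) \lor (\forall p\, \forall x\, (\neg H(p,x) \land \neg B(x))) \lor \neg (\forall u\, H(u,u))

Move each ¬ inward, flipping quantifiers it crosses:
  (\exists p\, B(p)) \lor (\forall p\, \forall x\, (\neg H(p,x) \land \neg B(x))) \lor (\exists u\, \neg H(u,u))
Give each quantifier a distinct variable: p↦z1.
  (\exists p\, B(p)) \lor (\forall z1\, \forall x\, (\neg H(z1,x) \land \neg B(x))) \lor (\exists u\, \neg H(u,u))
Pull the quantifiers to the front (each side's bound variable is not free in the other side):
  \exists p\, \forall z1\, \forall x\, \exists u\, (B(p) \lor \neg H(z1,x) \land \neg B(x) \lor \neg H(u,u))

\exists p\, \forall z1\, \forall x\, \exists u\, (B(p) \lor \neg H(z1,x) \land \neg B(x) \lor \neg H(u,u))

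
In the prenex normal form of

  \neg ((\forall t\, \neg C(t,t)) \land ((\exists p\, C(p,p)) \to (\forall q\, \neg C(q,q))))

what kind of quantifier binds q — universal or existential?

Eliminate → and ↔ using ¬ and ∨.
  \neg ((\forall t\, \neg C(t,t)) \land (\neg (\exists p\, C(p,p)) \lor (\forall q\, \neg C(q,q))))
Drive negations inward (¬∀x A ≡ ∃x ¬A, ¬∃x A ≡ ∀x ¬A, De Morgan for ∧/∨):
  (\exists t\, C(t,t)) \lor (\exists p\, C(p,p)) \land (\exists q\, C(q,q))
Pull the quantifiers to the front (each side's bound variable is not free in the other side):
  \exists t\, \exists p\, \exists q\, (C(t,t) \lor C(p,p) \land C(q,q))
The quantifier \forall q sits under an odd number of negations (counting the antecedent side of each →), so it flips to \exists q.

existential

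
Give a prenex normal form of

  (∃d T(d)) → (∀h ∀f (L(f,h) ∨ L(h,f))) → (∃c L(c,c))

∀d ∃h ∃f ∃c (¬T(d) ∨ ¬L(f,h) ∧ ¬L(h,f) ∨ L(c,c))

First replace A → B with ¬A ∨ B.
  ¬(∃d T(d)) ∨ ¬(∀h ∀f (L(f,h) ∨ L(h,f))) ∨ (∃c L(c,c))
Move each ¬ inward, flipping quantifiers it crosses:
  (∀d ¬T(d)) ∨ (∃h ∃f (¬L(f,h) ∧ ¬L(h,f))) ∨ (∃c L(c,c))
Finally move all quantifiers to the prefix:
  ∀d ∃h ∃f ∃c (¬T(d) ∨ ¬L(f,h) ∧ ¬L(h,f) ∨ L(c,c))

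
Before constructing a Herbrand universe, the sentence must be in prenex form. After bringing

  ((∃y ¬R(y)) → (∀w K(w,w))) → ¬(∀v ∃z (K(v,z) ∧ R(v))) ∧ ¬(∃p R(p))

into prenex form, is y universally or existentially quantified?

existential

First replace A → B with ¬A ∨ B.
  ¬(¬(∃y ¬R(y)) ∨ (∀w K(w,w))) ∨ ¬(∀v ∃z (K(v,z) ∧ R(v))) ∧ ¬(∃p R(p))
Push ¬ through the quantifiers and connectives to reach negation normal form:
  (∃y ¬R(y)) ∧ (∃w ¬K(w,w)) ∨ (∃v ∀z (¬K(v,z) ∨ ¬R(v))) ∧ (∀p ¬R(p))
All bound variables are already distinct, so no renaming is needed.
Finally move all quantifiers to the prefix:
  ∃y ∃w ∃v ∀z ∀p (¬R(y) ∧ ¬K(w,w) ∨ (¬K(v,z) ∨ ¬R(v)) ∧ ¬R(p))
The quantifier ∃y sits under an even number of negations (counting the antecedent side of each →), so it remains existential.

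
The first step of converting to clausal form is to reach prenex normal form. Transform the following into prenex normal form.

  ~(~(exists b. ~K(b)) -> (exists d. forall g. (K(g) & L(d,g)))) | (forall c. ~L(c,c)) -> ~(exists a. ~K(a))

exists b. exists d. forall g. exists c. forall a. ((~K(b) | K(g) & L(d,g)) & L(c,c) | K(a))

Rewrite implications/biconditionals: A → B as ¬A ∨ B.
  ~(~(~~(exists b. ~K(b)) | (exists d. forall g. (K(g) & L(d,g)))) | (forall c. ~L(c,c))) | ~(exists a. ~K(a))
Move each ¬ inward, flipping quantifiers it crosses:
  ((exists b. ~K(b)) | (exists d. forall g. (K(g) & L(d,g)))) & (exists c. L(c,c)) | (forall a. K(a))
Pull the quantifiers to the front (each side's bound variable is not free in the other side):
  exists b. exists d. forall g. exists c. forall a. ((~K(b) | K(g) & L(d,g)) & L(c,c) | K(a))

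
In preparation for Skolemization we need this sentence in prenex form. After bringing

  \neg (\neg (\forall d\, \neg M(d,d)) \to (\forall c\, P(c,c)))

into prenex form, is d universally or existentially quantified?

existential

Rewrite implications/biconditionals: A → B as ¬A ∨ B.
  \neg (\neg \neg (\forall d\, \neg M(d,d)) \lor (\forall c\, P(c,c)))
Push ¬ through the quantifiers and connectives to reach negation normal form:
  (\exists d\, M(d,d)) \land (\exists c\, \neg P(c,c))
All bound variables are already distinct, so no renaming is needed.
Pull the quantifiers to the front (each side's bound variable is not free in the other side):
  \exists d\, \exists c\, (M(d,d) \land \neg P(c,c))
The quantifier \forall d sits under an odd number of negations (counting the antecedent side of each →), so it flips to \exists d.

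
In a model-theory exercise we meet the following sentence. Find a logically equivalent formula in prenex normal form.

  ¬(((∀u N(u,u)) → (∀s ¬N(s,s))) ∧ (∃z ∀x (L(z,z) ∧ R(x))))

∀u ∃s ∀z ∃x (N(u,u) ∧ N(s,s) ∨ ¬L(z,z) ∨ ¬R(x))

First replace A → B with ¬A ∨ B.
  ¬((¬(∀u N(u,u)) ∨ (∀s ¬N(s,s))) ∧ (∃z ∀x (L(z,z) ∧ R(x))))
Push ¬ through the quantifiers and connectives to reach negation normal form:
  (∀u N(u,u)) ∧ (∃s N(s,s)) ∨ (∀z ∃x (¬L(z,z) ∨ ¬R(x)))
All bound variables are already distinct, so no renaming is needed.
Extract every quantifier outward, since the variables are now distinct and don't occur free across branches:
  ∀u ∃s ∀z ∃x (N(u,u) ∧ N(s,s) ∨ ¬L(z,z) ∨ ¬R(x))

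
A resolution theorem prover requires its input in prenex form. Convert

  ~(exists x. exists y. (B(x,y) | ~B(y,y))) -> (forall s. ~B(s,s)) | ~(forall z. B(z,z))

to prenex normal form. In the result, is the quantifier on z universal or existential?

Rewrite implications/biconditionals: A → B as ¬A ∨ B.
  ~~(exists x. exists y. (B(x,y) | ~B(y,y))) | (forall s. ~B(s,s)) | ~(forall z. B(z,z))
Drive negations inward (¬∀x A ≡ ∃x ¬A, ¬∃x A ≡ ∀x ¬A, De Morgan for ∧/∨):
  (exists x. exists y. (B(x,y) | ~B(y,y))) | (forall s. ~B(s,s)) | (exists z. ~B(z,z))
Extract every quantifier outward, since the variables are now distinct and don't occur free across branches:
  exists x. exists y. forall s. exists z. (B(x,y) | ~B(y,y) | ~B(s,s) | ~B(z,z))
The quantifier forall z sits under an odd number of negations (counting the antecedent side of each →), so it flips to exists z.

existential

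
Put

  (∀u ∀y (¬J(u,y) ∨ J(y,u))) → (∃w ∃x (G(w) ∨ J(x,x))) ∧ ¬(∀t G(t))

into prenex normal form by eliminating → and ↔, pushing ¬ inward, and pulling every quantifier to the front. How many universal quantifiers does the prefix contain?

Rewrite implications/biconditionals: A → B as ¬A ∨ B.
  ¬(∀u ∀y (¬J(u,y) ∨ J(y,u))) ∨ (∃w ∃x (G(w) ∨ J(x,x))) ∧ ¬(∀t G(t))
Move each ¬ inward, flipping quantifiers it crosses:
  (∃u ∃y (J(u,y) ∧ ¬J(y,u))) ∨ (∃w ∃x (G(w) ∨ J(x,x))) ∧ (∃t ¬G(t))
All bound variables are already distinct, so no renaming is needed.
Extract every quantifier outward, since the variables are now distinct and don't occur free across branches:
  ∃u ∃y ∃w ∃x ∃t (J(u,y) ∧ ¬J(y,u) ∨ (G(w) ∨ J(x,x)) ∧ ¬G(t))
The prefix is ∃u ∃y ∃w ∃x ∃t: 0 universal, 5 existential.

0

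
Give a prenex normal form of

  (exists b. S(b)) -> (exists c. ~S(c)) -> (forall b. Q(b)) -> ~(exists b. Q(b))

forall b. forall c. exists r. forall s. (~S(b) | S(c) | ~Q(r) | ~Q(s))

Eliminate → and ↔ using ¬ and ∨.
  ~(exists b. S(b)) | ~(exists c. ~S(c)) | ~(forall b. Q(b)) | ~(exists b. Q(b))
Drive negations inward (¬∀x A ≡ ∃x ¬A, ¬∃x A ≡ ∀x ¬A, De Morgan for ∧/∨):
  (forall b. ~S(b)) | (forall c. S(c)) | (exists b. ~Q(b)) | (forall b. ~Q(b))
Give each quantifier a distinct variable: b↦r, b↦s.
  (forall b. ~S(b)) | (forall c. S(c)) | (exists r. ~Q(r)) | (forall s. ~Q(s))
Extract every quantifier outward, since the variables are now distinct and don't occur free across branches:
  forall b. forall c. exists r. forall s. (~S(b) | S(c) | ~Q(r) | ~Q(s))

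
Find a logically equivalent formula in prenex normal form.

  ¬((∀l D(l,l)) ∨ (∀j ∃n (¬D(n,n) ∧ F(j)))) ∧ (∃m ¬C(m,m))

∃l ∃j ∀n ∃m (¬D(l,l) ∧ (D(n,n) ∨ ¬F(j)) ∧ ¬C(m,m))

Push ¬ through the quantifiers and connectives to reach negation normal form:
  (∃l ¬D(l,l)) ∧ (∃j ∀n (D(n,n) ∨ ¬F(j))) ∧ (∃m ¬C(m,m))
All bound variables are already distinct, so no renaming is needed.
Extract every quantifier outward, since the variables are now distinct and don't occur free across branches:
  ∃l ∃j ∀n ∃m (¬D(l,l) ∧ (D(n,n) ∨ ¬F(j)) ∧ ¬C(m,m))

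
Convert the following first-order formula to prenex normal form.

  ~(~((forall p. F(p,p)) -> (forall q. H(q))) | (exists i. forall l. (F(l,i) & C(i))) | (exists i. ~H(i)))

exists p. forall q. forall i. exists l. forall u1. ((~F(p,p) | H(q)) & (~F(l,i) | ~C(i)) & H(u1))

First replace A → B with ¬A ∨ B.
  ~(~(~(forall p. F(p,p)) | (forall q. H(q))) | (exists i. forall l. (F(l,i) & C(i))) | (exists i. ~H(i)))
Move each ¬ inward, flipping quantifiers it crosses:
  ((exists p. ~F(p,p)) | (forall q. H(q))) & (forall i. exists l. (~F(l,i) | ~C(i))) & (forall i. H(i))
Rename bound variables to avoid capture: i↦u1.
  ((exists p. ~F(p,p)) | (forall q. H(q))) & (forall i. exists l. (~F(l,i) | ~C(i))) & (forall u1. H(u1))
Pull the quantifiers to the front (each side's bound variable is not free in the other side):
  exists p. forall q. forall i. exists l. forall u1. ((~F(p,p) | H(q)) & (~F(l,i) | ~C(i)) & H(u1))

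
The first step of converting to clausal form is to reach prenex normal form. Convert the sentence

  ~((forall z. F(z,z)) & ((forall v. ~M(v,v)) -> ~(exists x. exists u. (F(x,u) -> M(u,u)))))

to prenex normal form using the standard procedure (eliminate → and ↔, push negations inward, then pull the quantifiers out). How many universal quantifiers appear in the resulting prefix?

Eliminate → and ↔ using ¬ and ∨.
  ~((forall z. F(z,z)) & (~(forall v. ~M(v,v)) | ~(exists x. exists u. (~F(x,u) | M(u,u)))))
Move each ¬ inward, flipping quantifiers it crosses:
  (exists z. ~F(z,z)) | (forall v. ~M(v,v)) & (exists x. exists u. (~F(x,u) | M(u,u)))
All bound variables are already distinct, so no renaming is needed.
Pull the quantifiers to the front (each side's bound variable is not free in the other side):
  exists z. forall v. exists x. exists u. (~F(z,z) | ~M(v,v) & (~F(x,u) | M(u,u)))
The prefix is exists z forall v exists x exists u: 1 universal, 3 existential.

1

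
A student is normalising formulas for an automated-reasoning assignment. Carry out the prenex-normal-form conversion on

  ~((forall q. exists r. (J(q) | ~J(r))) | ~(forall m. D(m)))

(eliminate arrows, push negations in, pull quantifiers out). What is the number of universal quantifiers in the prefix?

Drive negations inward (¬∀x A ≡ ∃x ¬A, ¬∃x A ≡ ∀x ¬A, De Morgan for ∧/∨):
  (exists q. forall r. (~J(q) & J(r))) & (forall m. D(m))
All bound variables are already distinct, so no renaming is needed.
Extract every quantifier outward, since the variables are now distinct and don't occur free across branches:
  exists q. forall r. forall m. (~J(q) & J(r) & D(m))
The prefix is exists q forall r forall m: 2 universal, 1 existential.

2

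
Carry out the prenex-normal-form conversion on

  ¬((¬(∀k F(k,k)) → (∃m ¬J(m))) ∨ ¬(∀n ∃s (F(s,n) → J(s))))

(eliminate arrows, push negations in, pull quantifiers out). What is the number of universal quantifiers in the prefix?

First replace A → B with ¬A ∨ B.
  ¬(¬¬(∀k F(k,k)) ∨ (∃m ¬J(m)) ∨ ¬(∀n ∃s (¬F(s,n) ∨ J(s))))
Drive negations inward (¬∀x A ≡ ∃x ¬A, ¬∃x A ≡ ∀x ¬A, De Morgan for ∧/∨):
  (∃k ¬F(k,k)) ∧ (∀m J(m)) ∧ (∀n ∃s (¬F(s,n) ∨ J(s)))
All bound variables are already distinct, so no renaming is needed.
Finally move all quantifiers to the prefix:
  ∃k ∀m ∀n ∃s (¬F(k,k) ∧ J(m) ∧ (¬F(s,n) ∨ J(s)))
The prefix is ∃k ∀m ∀n ∃s: 2 universal, 2 existential.

2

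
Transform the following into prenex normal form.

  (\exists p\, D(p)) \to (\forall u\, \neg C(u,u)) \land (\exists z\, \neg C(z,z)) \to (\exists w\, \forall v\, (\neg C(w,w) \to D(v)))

\forall p\, \exists u\, \forall z\, \exists w\, \forall v\, (\neg D(p) \lor C(u,u) \lor C(z,z) \lor C(w,w) \lor D(v))

Rewrite implications/biconditionals: A → B as ¬A ∨ B.
  \neg (\exists p\, D(p)) \lor \neg ((\forall u\, \neg C(u,u)) \land (\exists z\, \neg C(z,z))) \lor (\exists w\, \forall v\, (\neg \neg C(w,w) \lor D(v)))
Move each ¬ inward, flipping quantifiers it crosses:
  (\forall p\, \neg D(p)) \lor (\exists u\, C(u,u)) \lor (\forall z\, C(z,z)) \lor (\exists w\, \forall v\, (C(w,w) \lor D(v)))
All bound variables are already distinct, so no renaming is needed.
Pull the quantifiers to the front (each side's bound variable is not free in the other side):
  \forall p\, \exists u\, \forall z\, \exists w\, \forall v\, (\neg D(p) \lor C(u,u) \lor C(z,z) \lor C(w,w) \lor D(v))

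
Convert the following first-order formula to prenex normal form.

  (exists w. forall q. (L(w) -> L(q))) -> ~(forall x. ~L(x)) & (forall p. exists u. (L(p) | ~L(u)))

First replace A → B with ¬A ∨ B.
  ~(exists w. forall q. (~L(w) | L(q))) | ~(forall x. ~L(x)) & (forall p. exists u. (L(p) | ~L(u)))
Push ¬ through the quantifiers and connectives to reach negation normal form:
  (forall w. exists q. (L(w) & ~L(q))) | (exists x. L(x)) & (forall p. exists u. (L(p) | ~L(u)))
All bound variables are already distinct, so no renaming is needed.
Pull the quantifiers to the front (each side's bound variable is not free in the other side):
  forall w. exists q. exists x. forall p. exists u. (L(w) & ~L(q) | L(x) & (L(p) | ~L(u)))

forall w. exists q. exists x. forall p. exists u. (L(w) & ~L(q) | L(x) & (L(p) | ~L(u)))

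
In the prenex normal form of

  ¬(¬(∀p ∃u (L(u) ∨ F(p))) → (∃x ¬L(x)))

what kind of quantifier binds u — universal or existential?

universal

Eliminate → and ↔ using ¬ and ∨.
  ¬(¬¬(∀p ∃u (L(u) ∨ F(p))) ∨ (∃x ¬L(x)))
Drive negations inward (¬∀x A ≡ ∃x ¬A, ¬∃x A ≡ ∀x ¬A, De Morgan for ∧/∨):
  (∃p ∀u (¬L(u) ∧ ¬F(p))) ∧ (∀x L(x))
Finally move all quantifiers to the prefix:
  ∃p ∀u ∀x (¬L(u) ∧ ¬F(p) ∧ L(x))
The quantifier ∃u sits under an odd number of negations (counting the antecedent side of each →), so it flips to ∀u.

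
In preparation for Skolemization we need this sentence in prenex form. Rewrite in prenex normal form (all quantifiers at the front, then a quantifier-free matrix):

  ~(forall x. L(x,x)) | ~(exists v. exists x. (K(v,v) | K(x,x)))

Drive negations inward (¬∀x A ≡ ∃x ¬A, ¬∃x A ≡ ∀x ¬A, De Morgan for ∧/∨):
  (exists x. ~L(x,x)) | (forall v. forall x. (~K(v,v) & ~K(x,x)))
Rename bound variables to avoid capture: x↦x1.
  (exists x. ~L(x,x)) | (forall v. forall x1. (~K(v,v) & ~K(x1,x1)))
Finally move all quantifiers to the prefix:
  exists x. forall v. forall x1. (~L(x,x) | ~K(v,v) & ~K(x1,x1))

exists x. forall v. forall x1. (~L(x,x) | ~K(v,v) & ~K(x1,x1))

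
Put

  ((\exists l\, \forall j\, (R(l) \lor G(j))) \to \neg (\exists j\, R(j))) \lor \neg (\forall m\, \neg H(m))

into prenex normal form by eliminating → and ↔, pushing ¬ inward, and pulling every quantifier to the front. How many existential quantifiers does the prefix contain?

2

Rewrite implications/biconditionals: A → B as ¬A ∨ B.
  \neg (\exists l\, \forall j\, (R(l) \lor G(j))) \lor \neg (\exists j\, R(j)) \lor \neg (\forall m\, \neg H(m))
Drive negations inward (¬∀x A ≡ ∃x ¬A, ¬∃x A ≡ ∀x ¬A, De Morgan for ∧/∨):
  (\forall l\, \exists j\, (\neg R(l) \land \neg G(j))) \lor (\forall j\, \neg R(j)) \lor (\exists m\, H(m))
Standardize variables apart so no two quantifiers bind the same name: j↦u1.
  (\forall l\, \exists j\, (\neg R(l) \land \neg G(j))) \lor (\forall u1\, \neg R(u1)) \lor (\exists m\, H(m))
Extract every quantifier outward, since the variables are now distinct and don't occur free across branches:
  \forall l\, \exists j\, \forall u1\, \exists m\, (\neg R(l) \land \neg G(j) \lor \neg R(u1) \lor H(m))
The prefix is \forall l \exists j \forall u1 \exists m: 2 universal, 2 existential.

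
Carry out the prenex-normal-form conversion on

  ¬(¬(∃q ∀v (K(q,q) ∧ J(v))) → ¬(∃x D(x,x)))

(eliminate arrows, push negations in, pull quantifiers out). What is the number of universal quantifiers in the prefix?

1

First replace A → B with ¬A ∨ B.
  ¬(¬¬(∃q ∀v (K(q,q) ∧ J(v))) ∨ ¬(∃x D(x,x)))
Push ¬ through the quantifiers and connectives to reach negation normal form:
  (∀q ∃v (¬K(q,q) ∨ ¬J(v))) ∧ (∃x D(x,x))
All bound variables are already distinct, so no renaming is needed.
Extract every quantifier outward, since the variables are now distinct and don't occur free across branches:
  ∀q ∃v ∃x ((¬K(q,q) ∨ ¬J(v)) ∧ D(x,x))
The prefix is ∀q ∃v ∃x: 1 universal, 2 existential.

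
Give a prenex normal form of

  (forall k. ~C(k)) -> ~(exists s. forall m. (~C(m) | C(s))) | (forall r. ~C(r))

Eliminate → and ↔ using ¬ and ∨.
  ~(forall k. ~C(k)) | ~(exists s. forall m. (~C(m) | C(s))) | (forall r. ~C(r))
Drive negations inward (¬∀x A ≡ ∃x ¬A, ¬∃x A ≡ ∀x ¬A, De Morgan for ∧/∨):
  (exists k. C(k)) | (forall s. exists m. (C(m) & ~C(s))) | (forall r. ~C(r))
All bound variables are already distinct, so no renaming is needed.
Finally move all quantifiers to the prefix:
  exists k. forall s. exists m. forall r. (C(k) | C(m) & ~C(s) | ~C(r))

exists k. forall s. exists m. forall r. (C(k) | C(m) & ~C(s) | ~C(r))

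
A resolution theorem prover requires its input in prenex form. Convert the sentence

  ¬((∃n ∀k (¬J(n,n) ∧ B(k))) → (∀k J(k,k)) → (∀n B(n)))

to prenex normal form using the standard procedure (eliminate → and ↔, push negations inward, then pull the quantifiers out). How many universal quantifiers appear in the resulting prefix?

First replace A → B with ¬A ∨ B.
  ¬(¬(∃n ∀k (¬J(n,n) ∧ B(k))) ∨ ¬(∀k J(k,k)) ∨ (∀n B(n)))
Push ¬ through the quantifiers and connectives to reach negation normal form:
  (∃n ∀k (¬J(n,n) ∧ B(k))) ∧ (∀k J(k,k)) ∧ (∃n ¬B(n))
Give each quantifier a distinct variable: k↦a, n↦w1.
  (∃n ∀k (¬J(n,n) ∧ B(k))) ∧ (∀a J(a,a)) ∧ (∃w1 ¬B(w1))
Extract every quantifier outward, since the variables are now distinct and don't occur free across branches:
  ∃n ∀k ∀a ∃w1 (¬J(n,n) ∧ B(k) ∧ J(a,a) ∧ ¬B(w1))
The prefix is ∃n ∀k ∀a ∃w1: 2 universal, 2 existential.

2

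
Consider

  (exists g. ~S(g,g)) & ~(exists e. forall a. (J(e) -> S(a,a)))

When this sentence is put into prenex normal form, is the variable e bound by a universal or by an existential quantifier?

universal

Rewrite implications/biconditionals: A → B as ¬A ∨ B.
  (exists g. ~S(g,g)) & ~(exists e. forall a. (~J(e) | S(a,a)))
Move each ¬ inward, flipping quantifiers it crosses:
  (exists g. ~S(g,g)) & (forall e. exists a. (J(e) & ~S(a,a)))
All bound variables are already distinct, so no renaming is needed.
Extract every quantifier outward, since the variables are now distinct and don't occur free across branches:
  exists g. forall e. exists a. (~S(g,g) & J(e) & ~S(a,a))
The quantifier exists e sits under an odd number of negations (counting the antecedent side of each →), so it flips to forall e.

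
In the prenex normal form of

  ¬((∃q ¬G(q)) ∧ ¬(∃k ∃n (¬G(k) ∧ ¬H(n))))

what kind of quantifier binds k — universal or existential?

Push ¬ through the quantifiers and connectives to reach negation normal form:
  (∀q G(q)) ∨ (∃k ∃n (¬G(k) ∧ ¬H(n)))
All bound variables are already distinct, so no renaming is needed.
Finally move all quantifiers to the prefix:
  ∀q ∃k ∃n (G(q) ∨ ¬G(k) ∧ ¬H(n))
The quantifier ∃k sits under an even number of negations, so it remains existential.

existential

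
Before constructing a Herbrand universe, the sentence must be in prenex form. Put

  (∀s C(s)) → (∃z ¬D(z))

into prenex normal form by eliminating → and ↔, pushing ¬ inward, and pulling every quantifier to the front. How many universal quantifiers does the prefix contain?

0

Rewrite implications/biconditionals: A → B as ¬A ∨ B.
  ¬(∀s C(s)) ∨ (∃z ¬D(z))
Drive negations inward (¬∀x A ≡ ∃x ¬A, ¬∃x A ≡ ∀x ¬A, De Morgan for ∧/∨):
  (∃s ¬C(s)) ∨ (∃z ¬D(z))
Finally move all quantifiers to the prefix:
  ∃s ∃z (¬C(s) ∨ ¬D(z))
The prefix is ∃s ∃z: 0 universal, 2 existential.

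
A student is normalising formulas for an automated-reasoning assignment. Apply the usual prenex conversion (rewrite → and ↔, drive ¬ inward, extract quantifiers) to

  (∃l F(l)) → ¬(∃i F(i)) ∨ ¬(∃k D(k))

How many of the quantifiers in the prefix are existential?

0

Eliminate → and ↔ using ¬ and ∨.
  ¬(∃l F(l)) ∨ ¬(∃i F(i)) ∨ ¬(∃k D(k))
Move each ¬ inward, flipping quantifiers it crosses:
  (∀l ¬F(l)) ∨ (∀i ¬F(i)) ∨ (∀k ¬D(k))
Finally move all quantifiers to the prefix:
  ∀l ∀i ∀k (¬F(l) ∨ ¬F(i) ∨ ¬D(k))
The prefix is ∀l ∀i ∀k: 3 universal, 0 existential.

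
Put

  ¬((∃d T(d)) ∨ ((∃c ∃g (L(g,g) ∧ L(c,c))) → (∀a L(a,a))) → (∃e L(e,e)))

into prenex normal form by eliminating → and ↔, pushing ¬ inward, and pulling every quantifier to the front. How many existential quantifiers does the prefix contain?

1

Eliminate → and ↔ using ¬ and ∨.
  ¬(¬((∃d T(d)) ∨ ¬(∃c ∃g (L(g,g) ∧ L(c,c))) ∨ (∀a L(a,a))) ∨ (∃e L(e,e)))
Move each ¬ inward, flipping quantifiers it crosses:
  ((∃d T(d)) ∨ (∀c ∀g (¬L(g,g) ∨ ¬L(c,c))) ∨ (∀a L(a,a))) ∧ (∀e ¬L(e,e))
Extract every quantifier outward, since the variables are now distinct and don't occur free across branches:
  ∃d ∀c ∀g ∀a ∀e ((T(d) ∨ ¬L(g,g) ∨ ¬L(c,c) ∨ L(a,a)) ∧ ¬L(e,e))
The prefix is ∃d ∀c ∀g ∀a ∀e: 4 universal, 1 existential.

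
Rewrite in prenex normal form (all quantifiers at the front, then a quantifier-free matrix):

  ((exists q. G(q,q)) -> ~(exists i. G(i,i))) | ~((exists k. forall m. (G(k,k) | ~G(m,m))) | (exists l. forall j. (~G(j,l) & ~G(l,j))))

forall q. forall i. forall k. exists m. forall l. exists j. (~G(q,q) | ~G(i,i) | ~G(k,k) & G(m,m) & (G(j,l) | G(l,j)))

Rewrite implications/biconditionals: A → B as ¬A ∨ B.
  ~(exists q. G(q,q)) | ~(exists i. G(i,i)) | ~((exists k. forall m. (G(k,k) | ~G(m,m))) | (exists l. forall j. (~G(j,l) & ~G(l,j))))
Move each ¬ inward, flipping quantifiers it crosses:
  (forall q. ~G(q,q)) | (forall i. ~G(i,i)) | (forall k. exists m. (~G(k,k) & G(m,m))) & (forall l. exists j. (G(j,l) | G(l,j)))
Extract every quantifier outward, since the variables are now distinct and don't occur free across branches:
  forall q. forall i. forall k. exists m. forall l. exists j. (~G(q,q) | ~G(i,i) | ~G(k,k) & G(m,m) & (G(j,l) | G(l,j)))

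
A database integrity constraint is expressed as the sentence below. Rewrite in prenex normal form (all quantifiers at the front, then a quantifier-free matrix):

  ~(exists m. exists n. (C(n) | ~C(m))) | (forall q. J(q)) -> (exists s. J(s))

exists m. exists n. exists q. exists s. ((C(n) | ~C(m)) & ~J(q) | J(s))

Eliminate → and ↔ using ¬ and ∨.
  ~(~(exists m. exists n. (C(n) | ~C(m))) | (forall q. J(q))) | (exists s. J(s))
Move each ¬ inward, flipping quantifiers it crosses:
  (exists m. exists n. (C(n) | ~C(m))) & (exists q. ~J(q)) | (exists s. J(s))
Pull the quantifiers to the front (each side's bound variable is not free in the other side):
  exists m. exists n. exists q. exists s. ((C(n) | ~C(m)) & ~J(q) | J(s))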